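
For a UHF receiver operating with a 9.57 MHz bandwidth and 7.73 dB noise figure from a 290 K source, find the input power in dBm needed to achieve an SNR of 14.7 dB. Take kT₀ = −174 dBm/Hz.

Sensitivity = −174 + 10 log₁₀(B) + NF + SNR_min
= −174 + 69.81 + 7.73 + 14.7
= −81.76 dBm → −81.8 dBm

−81.8 dBm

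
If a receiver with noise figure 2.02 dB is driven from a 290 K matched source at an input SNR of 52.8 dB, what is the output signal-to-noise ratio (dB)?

By definition F = SNR_in/SNR_out, so in dB: SNR_out = SNR_in − NF
SNR_out = 52.8 − 2.02 = 50.78 dB

50.78 dB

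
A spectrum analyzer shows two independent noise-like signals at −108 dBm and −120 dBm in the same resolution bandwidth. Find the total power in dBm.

−107.7 dBm

Convert to linear, add, convert back:
P₁ = 1.58×10⁻¹⁴ W, P₂ = 1.00×10⁻¹⁵ W
P_tot = 1.68×10⁻¹⁴ W → 10 log₁₀(P_tot / 10⁻³) = −107.7 dBm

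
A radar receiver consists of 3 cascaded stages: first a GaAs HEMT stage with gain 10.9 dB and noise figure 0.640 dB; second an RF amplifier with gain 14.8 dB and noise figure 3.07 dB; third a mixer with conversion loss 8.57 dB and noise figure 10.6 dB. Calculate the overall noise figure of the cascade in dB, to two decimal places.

Convert to linear (a loss of L dB is a gain of −L dB): F_i = 10^(NF_i/10), G_i = 10^(G_i,dB/10)
  Stage 1: F_1 = 10^(0.640/10) = 1.159, G_1 = 10^(10.9/10) = 12.30
  Stage 2: F_2 = 10^(3.07/10) = 2.028, G_2 = 10^(14.8/10) = 30.20
  Stage 3: F_3 = 10^(10.6/10) = 11.48, G_3 = 10^(−8.57/10) = 0.1390
Friis cascade:
  F = 1.159 + (2.028 − 1)/12.30 + (11.48 − 1)/371.5 = 1.271
NF = 10 log₁₀(1.271) = 1.04 dB

1.04 dB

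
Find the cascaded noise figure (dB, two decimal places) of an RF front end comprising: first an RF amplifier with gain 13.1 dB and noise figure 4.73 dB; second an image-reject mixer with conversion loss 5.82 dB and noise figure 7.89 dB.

5.08 dB

Convert to linear (a loss of L dB is a gain of −L dB): F_i = 10^(NF_i/10), G_i = 10^(G_i,dB/10)
  Stage 1: F_1 = 10^(4.73/10) = 2.972, G_1 = 10^(13.1/10) = 20.42
  Stage 2: F_2 = 10^(7.89/10) = 6.152, G_2 = 10^(−5.82/10) = 0.2618
Friis cascade:
  F = 2.972 + (6.152 − 1)/20.42 = 3.224
NF = 10 log₁₀(3.224) = 5.08 dB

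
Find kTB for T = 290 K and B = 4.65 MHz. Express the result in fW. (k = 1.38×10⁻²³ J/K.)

P_n = kTB = 1.38×10⁻²³ × 290 × 4.65×10⁶ = 1.86×10⁻¹⁴ W = 18.6 fW

18.6 fW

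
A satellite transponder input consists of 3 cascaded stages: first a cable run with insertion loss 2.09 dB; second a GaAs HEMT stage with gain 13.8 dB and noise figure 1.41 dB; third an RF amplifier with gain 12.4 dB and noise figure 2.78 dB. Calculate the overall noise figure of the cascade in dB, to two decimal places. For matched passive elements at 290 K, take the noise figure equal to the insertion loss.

3.62 dB

Convert to linear (a loss of L dB is a gain of −L dB): F_i = 10^(NF_i/10), G_i = 10^(G_i,dB/10)
  Stage 1: F_1 = 10^(2.09/10) = 1.618, G_1 = 10^(−2.09/10) = 0.6180
  Stage 2: F_2 = 10^(1.41/10) = 1.384, G_2 = 10^(13.8/10) = 23.99
  Stage 3: F_3 = 10^(2.78/10) = 1.897, G_3 = 10^(12.4/10) = 17.38
Friis cascade:
  F = 1.618 + (1.384 − 1)/0.6180 + (1.897 − 1)/14.83 = 2.299
NF = 10 log₁₀(2.299) = 3.62 dB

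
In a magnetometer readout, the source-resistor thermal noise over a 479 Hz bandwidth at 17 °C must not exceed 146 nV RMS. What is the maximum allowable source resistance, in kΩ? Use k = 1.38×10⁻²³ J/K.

2.78 kΩ

T = 17 °C + 273.15 = 290.15 K
Johnson–Nyquist: V_n = √(4kTRB) ⇒ R = V_n² / (4kTB)
4kTB = 4 × 1.38×10⁻²³ × 290.15 × 4.79×10² = 7.67×10⁻¹⁸
R = (1.46×10⁻⁷)² / 7.67×10⁻¹⁸ = 2.78×10³ Ω = 2.78 kΩ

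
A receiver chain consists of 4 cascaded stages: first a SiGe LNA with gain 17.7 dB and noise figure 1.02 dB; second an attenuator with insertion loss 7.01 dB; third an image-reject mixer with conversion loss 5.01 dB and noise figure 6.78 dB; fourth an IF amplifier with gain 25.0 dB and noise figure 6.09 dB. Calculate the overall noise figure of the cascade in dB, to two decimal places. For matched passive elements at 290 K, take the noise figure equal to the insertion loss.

3.95 dB

Convert to linear (a loss of L dB is a gain of −L dB): F_i = 10^(NF_i/10), G_i = 10^(G_i,dB/10)
  Stage 1: F_1 = 10^(1.02/10) = 1.265, G_1 = 10^(17.7/10) = 58.88
  Stage 2: F_2 = 10^(7.01/10) = 5.023, G_2 = 10^(−7.01/10) = 0.1991
  Stage 3: F_3 = 10^(6.78/10) = 4.764, G_3 = 10^(−5.01/10) = 0.3155
  Stage 4: F_4 = 10^(6.09/10) = 4.064, G_4 = 10^(25.0/10) = 316.2
Friis cascade:
  F = 1.265 + (5.023 − 1)/58.88 + (4.764 − 1)/11.72 + (4.064 − 1)/3.698 = 2.483
NF = 10 log₁₀(2.483) = 3.95 dB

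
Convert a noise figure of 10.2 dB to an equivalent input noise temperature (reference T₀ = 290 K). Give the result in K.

F = 10^(10.2/10) = 10.4713
T_e = (F − 1)·T₀ = (10.4713 − 1) × 290 = 2747 K

2747 K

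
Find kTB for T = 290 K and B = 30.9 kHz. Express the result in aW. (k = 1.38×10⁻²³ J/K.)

124 aW

P_n = kTB = 1.38×10⁻²³ × 290 × 3.09×10⁴ = 1.24×10⁻¹⁶ W = 124 aW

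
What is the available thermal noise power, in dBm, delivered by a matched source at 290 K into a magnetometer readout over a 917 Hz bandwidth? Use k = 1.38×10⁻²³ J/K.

−144.4 dBm

P_n = kTB = 1.38×10⁻²³ × 290 × 9.17×10² = 3.67×10⁻¹⁸ W
In dBm: 10 log₁₀(3.67×10⁻¹⁸ / 10⁻³) = −144.4 dBm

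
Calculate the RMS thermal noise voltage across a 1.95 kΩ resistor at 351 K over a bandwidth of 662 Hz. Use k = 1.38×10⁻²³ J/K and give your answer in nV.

158 nV

V_n = √(4kTRB)
4kTRB = 4 × 1.38×10⁻²³ × 351 × 1.95×10³ × 6.62×10² = 2.50×10⁻¹⁴ V²
V_n = √(2.50×10⁻¹⁴) = 1.58×10⁻⁷ V = 158 nV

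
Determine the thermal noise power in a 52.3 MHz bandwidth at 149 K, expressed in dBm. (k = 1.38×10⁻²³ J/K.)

−99.7 dBm

P_n = kTB = 1.38×10⁻²³ × 149 × 5.23×10⁷ = 1.08×10⁻¹³ W
In dBm: 10 log₁₀(1.08×10⁻¹³ / 10⁻³) = −99.7 dBm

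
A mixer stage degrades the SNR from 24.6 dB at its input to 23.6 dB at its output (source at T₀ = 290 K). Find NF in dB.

1.0 dB

NF (dB) = SNR_in(dB) − SNR_out(dB) when the source is at T₀
NF = 24.6 − 23.6 = 1.0 dB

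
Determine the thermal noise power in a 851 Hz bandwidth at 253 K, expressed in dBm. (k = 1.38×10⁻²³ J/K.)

P_n = kTB = 1.38×10⁻²³ × 253 × 8.51×10² = 2.97×10⁻¹⁸ W
In dBm: 10 log₁₀(2.97×10⁻¹⁸ / 10⁻³) = −145.3 dBm

−145.3 dBm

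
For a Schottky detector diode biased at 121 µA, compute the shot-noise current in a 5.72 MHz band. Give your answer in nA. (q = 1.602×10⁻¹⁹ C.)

14.9 nA

I_n = √(2qI·B)
2qI·B = 2 × 1.602×10⁻¹⁹ × 1.21×10⁻⁴ × 5.72×10⁶ = 2.22×10⁻¹⁶ A²
I_n = √(2.22×10⁻¹⁶) = 1.49×10⁻⁸ A = 14.9 nA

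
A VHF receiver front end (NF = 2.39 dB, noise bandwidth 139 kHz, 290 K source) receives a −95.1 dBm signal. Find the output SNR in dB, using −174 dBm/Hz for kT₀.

25.1 dB

Noise floor: N = −174 + 10 log₁₀(B) + NF
10 log₁₀(1.39×10⁵) = 51.43 dB
N = −174 + 51.43 + 2.39 = −120.18 dBm
SNR = P_sig − N = −95.1 − (−120.18) = 25.08 dB → 25.1 dB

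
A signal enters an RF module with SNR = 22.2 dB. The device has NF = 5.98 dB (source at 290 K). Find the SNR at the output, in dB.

By definition F = SNR_in/SNR_out, so in dB: SNR_out = SNR_in − NF
SNR_out = 22.2 − 5.98 = 16.22 dB

16.22 dB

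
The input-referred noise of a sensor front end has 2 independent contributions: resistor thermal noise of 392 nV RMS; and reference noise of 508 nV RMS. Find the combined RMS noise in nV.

642 nV

Uncorrelated sources add in power (mean-square): V_tot = √(ΣV_i²)
V_tot = √[(3.92×10⁻⁷)² + (5.08×10⁻⁷)²] = 6.42×10⁻⁷ V = 642 nV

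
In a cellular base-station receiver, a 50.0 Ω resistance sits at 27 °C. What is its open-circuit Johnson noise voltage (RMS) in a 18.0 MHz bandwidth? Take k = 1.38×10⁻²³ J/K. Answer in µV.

T = 27 °C + 273.15 = 300.15 K
V_n = √(4kTRB)
4kTRB = 4 × 1.38×10⁻²³ × 300.15 × 5.00×10¹ × 1.80×10⁷ = 1.49×10⁻¹¹ V²
V_n = √(1.49×10⁻¹¹) = 3.86×10⁻⁶ V = 3.86 µV

3.86 µV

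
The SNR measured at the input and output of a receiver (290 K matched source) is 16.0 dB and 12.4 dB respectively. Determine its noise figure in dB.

NF (dB) = SNR_in(dB) − SNR_out(dB) when the source is at T₀
NF = 16.0 − 12.4 = 3.6 dB

3.6 dB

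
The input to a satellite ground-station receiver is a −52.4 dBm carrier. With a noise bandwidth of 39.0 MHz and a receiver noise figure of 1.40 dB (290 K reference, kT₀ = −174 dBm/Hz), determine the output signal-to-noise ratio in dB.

Noise floor: N = −174 + 10 log₁₀(B) + NF
10 log₁₀(3.90×10⁷) = 75.91 dB
N = −174 + 75.91 + 1.40 = −96.69 dBm
SNR = P_sig − N = −52.4 − (−96.69) = 44.29 dB → 44.3 dB

44.3 dB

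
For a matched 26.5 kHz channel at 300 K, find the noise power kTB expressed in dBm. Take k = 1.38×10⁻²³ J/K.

P_n = kTB = 1.38×10⁻²³ × 300 × 2.65×10⁴ = 1.10×10⁻¹⁶ W
In dBm: 10 log₁₀(1.10×10⁻¹⁶ / 10⁻³) = −129.6 dBm

−129.6 dBm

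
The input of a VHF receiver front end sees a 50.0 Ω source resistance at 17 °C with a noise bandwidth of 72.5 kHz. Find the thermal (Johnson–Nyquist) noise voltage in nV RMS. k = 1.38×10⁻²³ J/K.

241 nV

T = 17 °C + 273.15 = 290.15 K
V_n = √(4kTRB)
4kTRB = 4 × 1.38×10⁻²³ × 290.15 × 5.00×10¹ × 7.25×10⁴ = 5.81×10⁻¹⁴ V²
V_n = √(5.81×10⁻¹⁴) = 2.41×10⁻⁷ V = 241 nV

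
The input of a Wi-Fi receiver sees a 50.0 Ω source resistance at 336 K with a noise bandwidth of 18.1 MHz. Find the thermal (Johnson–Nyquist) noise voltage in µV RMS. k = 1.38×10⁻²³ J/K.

V_n = √(4kTRB)
4kTRB = 4 × 1.38×10⁻²³ × 336 × 5.00×10¹ × 1.81×10⁷ = 1.68×10⁻¹¹ V²
V_n = √(1.68×10⁻¹¹) = 4.10×10⁻⁶ V = 4.10 µV

4.10 µV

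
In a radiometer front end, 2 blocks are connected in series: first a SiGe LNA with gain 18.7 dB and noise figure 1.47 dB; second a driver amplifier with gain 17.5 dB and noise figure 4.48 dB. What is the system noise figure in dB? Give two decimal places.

Convert to linear (a loss of L dB is a gain of −L dB): F_i = 10^(NF_i/10), G_i = 10^(G_i,dB/10)
  Stage 1: F_1 = 10^(1.47/10) = 1.403, G_1 = 10^(18.7/10) = 74.13
  Stage 2: F_2 = 10^(4.48/10) = 2.805, G_2 = 10^(17.5/10) = 56.23
Friis cascade:
  F = 1.403 + (2.805 − 1)/74.13 = 1.427
NF = 10 log₁₀(1.427) = 1.54 dB

1.54 dB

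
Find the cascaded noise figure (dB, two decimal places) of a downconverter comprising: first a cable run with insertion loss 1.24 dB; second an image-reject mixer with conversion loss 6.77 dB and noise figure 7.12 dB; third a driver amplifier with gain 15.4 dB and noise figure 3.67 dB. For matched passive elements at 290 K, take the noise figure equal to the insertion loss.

Convert to linear (a loss of L dB is a gain of −L dB): F_i = 10^(NF_i/10), G_i = 10^(G_i,dB/10)
  Stage 1: F_1 = 10^(1.24/10) = 1.330, G_1 = 10^(−1.24/10) = 0.7516
  Stage 2: F_2 = 10^(7.12/10) = 5.152, G_2 = 10^(−6.77/10) = 0.2104
  Stage 3: F_3 = 10^(3.67/10) = 2.328, G_3 = 10^(15.4/10) = 34.67
Friis cascade:
  F = 1.330 + (5.152 − 1)/0.7516 + (2.328 − 1)/0.1581 = 15.25
NF = 10 log₁₀(15.25) = 11.83 dB

11.83 dB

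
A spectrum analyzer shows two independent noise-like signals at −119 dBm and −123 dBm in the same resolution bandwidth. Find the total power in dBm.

−117.5 dBm

Convert to linear, add, convert back:
P₁ = 1.26×10⁻¹⁵ W, P₂ = 5.01×10⁻¹⁶ W
P_tot = 1.76×10⁻¹⁵ W → 10 log₁₀(P_tot / 10⁻³) = −117.5 dBm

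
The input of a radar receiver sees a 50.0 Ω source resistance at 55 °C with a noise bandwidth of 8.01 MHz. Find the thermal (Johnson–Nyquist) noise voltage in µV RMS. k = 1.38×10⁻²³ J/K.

T = 55 °C + 273.15 = 328.15 K
V_n = √(4kTRB)
4kTRB = 4 × 1.38×10⁻²³ × 328.15 × 5.00×10¹ × 8.01×10⁶ = 7.25×10⁻¹² V²
V_n = √(7.25×10⁻¹²) = 2.69×10⁻⁶ V = 2.69 µV

2.69 µV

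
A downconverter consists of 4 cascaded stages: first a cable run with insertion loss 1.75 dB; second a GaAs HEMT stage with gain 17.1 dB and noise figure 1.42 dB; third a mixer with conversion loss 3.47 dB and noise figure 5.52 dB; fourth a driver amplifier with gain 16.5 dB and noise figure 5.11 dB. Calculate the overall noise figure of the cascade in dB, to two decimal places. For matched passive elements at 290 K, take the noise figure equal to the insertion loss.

Convert to linear (a loss of L dB is a gain of −L dB): F_i = 10^(NF_i/10), G_i = 10^(G_i,dB/10)
  Stage 1: F_1 = 10^(1.75/10) = 1.496, G_1 = 10^(−1.75/10) = 0.6683
  Stage 2: F_2 = 10^(1.42/10) = 1.387, G_2 = 10^(17.1/10) = 51.29
  Stage 3: F_3 = 10^(5.52/10) = 3.565, G_3 = 10^(−3.47/10) = 0.4498
  Stage 4: F_4 = 10^(5.11/10) = 3.243, G_4 = 10^(16.5/10) = 44.67
Friis cascade:
  F = 1.496 + (1.387 − 1)/0.6683 + (3.565 − 1)/34.28 + (3.243 − 1)/15.42 = 2.295
NF = 10 log₁₀(2.295) = 3.61 dB

3.61 dB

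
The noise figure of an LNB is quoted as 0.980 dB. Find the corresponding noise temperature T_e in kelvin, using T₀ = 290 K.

F = 10^(0.980/10) = 1.25314
T_e = (F − 1)·T₀ = (1.25314 − 1) × 290 = 73.4 K

73.4 K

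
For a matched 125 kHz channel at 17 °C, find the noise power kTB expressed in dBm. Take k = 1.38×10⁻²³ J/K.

T = 17 °C + 273.15 = 290.15 K
P_n = kTB = 1.38×10⁻²³ × 290.15 × 1.25×10⁵ = 5.01×10⁻¹⁶ W
In dBm: 10 log₁₀(5.01×10⁻¹⁶ / 10⁻³) = −123.0 dBm

−123.0 dBm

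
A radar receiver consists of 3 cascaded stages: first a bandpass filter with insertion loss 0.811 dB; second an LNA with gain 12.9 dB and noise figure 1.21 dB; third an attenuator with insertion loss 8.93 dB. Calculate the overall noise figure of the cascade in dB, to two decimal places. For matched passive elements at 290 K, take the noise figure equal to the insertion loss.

Convert to linear (a loss of L dB is a gain of −L dB): F_i = 10^(NF_i/10), G_i = 10^(G_i,dB/10)
  Stage 1: F_1 = 10^(0.811/10) = 1.205, G_1 = 10^(−0.811/10) = 0.8297
  Stage 2: F_2 = 10^(1.21/10) = 1.321, G_2 = 10^(12.9/10) = 19.50
  Stage 3: F_3 = 10^(8.93/10) = 7.816, G_3 = 10^(−8.93/10) = 0.1279
Friis cascade:
  F = 1.205 + (1.321 − 1)/0.8297 + (7.816 − 1)/16.18 = 2.014
NF = 10 log₁₀(2.014) = 3.04 dB

3.04 dB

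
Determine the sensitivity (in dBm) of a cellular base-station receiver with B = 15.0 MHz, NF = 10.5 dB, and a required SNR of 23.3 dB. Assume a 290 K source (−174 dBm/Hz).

Sensitivity = −174 + 10 log₁₀(B) + NF + SNR_min
= −174 + 71.76 + 10.5 + 23.3
= −68.44 dBm → −68.4 dBm

−68.4 dBm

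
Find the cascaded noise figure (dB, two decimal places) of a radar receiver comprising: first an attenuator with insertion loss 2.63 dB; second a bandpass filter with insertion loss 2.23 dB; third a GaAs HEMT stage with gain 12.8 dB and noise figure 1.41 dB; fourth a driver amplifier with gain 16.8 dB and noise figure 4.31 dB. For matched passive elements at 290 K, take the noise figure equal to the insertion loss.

6.54 dB

Convert to linear (a loss of L dB is a gain of −L dB): F_i = 10^(NF_i/10), G_i = 10^(G_i,dB/10)
  Stage 1: F_1 = 10^(2.63/10) = 1.832, G_1 = 10^(−2.63/10) = 0.5458
  Stage 2: F_2 = 10^(2.23/10) = 1.671, G_2 = 10^(−2.23/10) = 0.5984
  Stage 3: F_3 = 10^(1.41/10) = 1.384, G_3 = 10^(12.8/10) = 19.05
  Stage 4: F_4 = 10^(4.31/10) = 2.698, G_4 = 10^(16.8/10) = 47.86
Friis cascade:
  F = 1.832 + (1.671 − 1)/0.5458 + (1.384 − 1)/0.3266 + (2.698 − 1)/6.223 = 4.509
NF = 10 log₁₀(4.509) = 6.54 dB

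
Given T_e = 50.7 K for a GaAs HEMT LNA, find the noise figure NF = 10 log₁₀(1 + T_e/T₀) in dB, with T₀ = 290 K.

F = 1 + T_e/T₀ = 1 + 50.7/290 = 1.17483
NF = 10 log₁₀(1.17483) = 0.700 dB

0.700 dB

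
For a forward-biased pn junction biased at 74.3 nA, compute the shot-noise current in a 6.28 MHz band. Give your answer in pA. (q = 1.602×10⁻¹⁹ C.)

I_n = √(2qI·B)
2qI·B = 2 × 1.602×10⁻¹⁹ × 7.43×10⁻⁸ × 6.28×10⁶ = 1.49×10⁻¹⁹ A²
I_n = √(1.49×10⁻¹⁹) = 3.87×10⁻¹⁰ A = 387 pA

387 pA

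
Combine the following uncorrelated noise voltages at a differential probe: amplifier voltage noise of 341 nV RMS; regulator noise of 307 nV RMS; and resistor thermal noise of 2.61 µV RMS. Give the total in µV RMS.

Uncorrelated sources add in power (mean-square): V_tot = √(ΣV_i²)
V_tot = √[(3.41×10⁻⁷)² + (3.07×10⁻⁷)² + (2.61×10⁻⁶)²] = 2.65×10⁻⁶ V = 2.65 µV

2.65 µV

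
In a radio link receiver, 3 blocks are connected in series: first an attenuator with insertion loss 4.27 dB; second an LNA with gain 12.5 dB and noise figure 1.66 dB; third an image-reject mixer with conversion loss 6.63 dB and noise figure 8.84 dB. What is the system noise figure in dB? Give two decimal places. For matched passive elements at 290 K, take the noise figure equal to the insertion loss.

Convert to linear (a loss of L dB is a gain of −L dB): F_i = 10^(NF_i/10), G_i = 10^(G_i,dB/10)
  Stage 1: F_1 = 10^(4.27/10) = 2.673, G_1 = 10^(−4.27/10) = 0.3741
  Stage 2: F_2 = 10^(1.66/10) = 1.466, G_2 = 10^(12.5/10) = 17.78
  Stage 3: F_3 = 10^(8.84/10) = 7.656, G_3 = 10^(−6.63/10) = 0.2173
Friis cascade:
  F = 2.673 + (1.466 − 1)/0.3741 + (7.656 − 1)/6.653 = 4.918
NF = 10 log₁₀(4.918) = 6.92 dB

6.92 dB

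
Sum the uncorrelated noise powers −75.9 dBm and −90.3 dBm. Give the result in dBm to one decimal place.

−75.7 dBm

Convert to linear, add, convert back:
P₁ = 2.57×10⁻¹¹ W, P₂ = 9.33×10⁻¹³ W
P_tot = 2.66×10⁻¹¹ W → 10 log₁₀(P_tot / 10⁻³) = −75.7 dBm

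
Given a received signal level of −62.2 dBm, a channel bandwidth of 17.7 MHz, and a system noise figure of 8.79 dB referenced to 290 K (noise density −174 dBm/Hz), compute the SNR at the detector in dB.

Noise floor: N = −174 + 10 log₁₀(B) + NF
10 log₁₀(1.77×10⁷) = 72.48 dB
N = −174 + 72.48 + 8.79 = −92.73 dBm
SNR = P_sig − N = −62.2 − (−92.73) = 30.53 dB → 30.5 dB

30.5 dB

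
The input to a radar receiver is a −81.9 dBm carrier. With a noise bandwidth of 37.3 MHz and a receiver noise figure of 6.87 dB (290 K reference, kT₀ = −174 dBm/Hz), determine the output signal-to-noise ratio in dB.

9.5 dB

Noise floor: N = −174 + 10 log₁₀(B) + NF
10 log₁₀(3.73×10⁷) = 75.72 dB
N = −174 + 75.72 + 6.87 = −91.41 dBm
SNR = P_sig − N = −81.9 − (−91.41) = 9.51 dB → 9.5 dB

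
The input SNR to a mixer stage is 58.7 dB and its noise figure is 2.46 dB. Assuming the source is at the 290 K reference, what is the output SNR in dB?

By definition F = SNR_in/SNR_out, so in dB: SNR_out = SNR_in − NF
SNR_out = 58.7 − 2.46 = 56.24 dB

56.24 dB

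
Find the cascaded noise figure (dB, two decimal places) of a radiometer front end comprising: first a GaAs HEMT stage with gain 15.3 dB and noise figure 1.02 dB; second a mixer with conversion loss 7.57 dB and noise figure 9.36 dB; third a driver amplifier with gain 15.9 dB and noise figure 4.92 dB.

Convert to linear (a loss of L dB is a gain of −L dB): F_i = 10^(NF_i/10), G_i = 10^(G_i,dB/10)
  Stage 1: F_1 = 10^(1.02/10) = 1.265, G_1 = 10^(15.3/10) = 33.88
  Stage 2: F_2 = 10^(9.36/10) = 8.630, G_2 = 10^(−7.57/10) = 0.1750
  Stage 3: F_3 = 10^(4.92/10) = 3.105, G_3 = 10^(15.9/10) = 38.90
Friis cascade:
  F = 1.265 + (8.630 − 1)/33.88 + (3.105 − 1)/5.929 = 1.845
NF = 10 log₁₀(1.845) = 2.66 dB

2.66 dB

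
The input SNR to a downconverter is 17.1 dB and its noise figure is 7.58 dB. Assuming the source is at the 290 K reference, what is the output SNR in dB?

By definition F = SNR_in/SNR_out, so in dB: SNR_out = SNR_in − NF
SNR_out = 17.1 − 7.58 = 9.52 dB

9.52 dB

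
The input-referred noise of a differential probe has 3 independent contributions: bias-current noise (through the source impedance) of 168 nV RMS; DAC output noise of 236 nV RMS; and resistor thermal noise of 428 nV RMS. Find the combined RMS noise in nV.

517 nV

Uncorrelated sources add in power (mean-square): V_tot = √(ΣV_i²)
V_tot = √[(1.68×10⁻⁷)² + (2.36×10⁻⁷)² + (4.28×10⁻⁷)²] = 5.17×10⁻⁷ V = 517 nV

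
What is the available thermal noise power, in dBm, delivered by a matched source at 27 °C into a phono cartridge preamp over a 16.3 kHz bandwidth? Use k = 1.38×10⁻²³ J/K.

−131.7 dBm

T = 27 °C + 273.15 = 300.15 K
P_n = kTB = 1.38×10⁻²³ × 300.15 × 1.63×10⁴ = 6.75×10⁻¹⁷ W
In dBm: 10 log₁₀(6.75×10⁻¹⁷ / 10⁻³) = −131.7 dBm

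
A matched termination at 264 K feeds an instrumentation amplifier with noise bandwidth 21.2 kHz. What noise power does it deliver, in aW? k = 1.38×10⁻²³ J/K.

77.2 aW

P_n = kTB = 1.38×10⁻²³ × 264 × 2.12×10⁴ = 7.72×10⁻¹⁷ W = 77.2 aW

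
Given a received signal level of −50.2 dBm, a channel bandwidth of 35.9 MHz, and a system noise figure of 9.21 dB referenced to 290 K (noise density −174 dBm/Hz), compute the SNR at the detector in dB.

39.0 dB

Noise floor: N = −174 + 10 log₁₀(B) + NF
10 log₁₀(3.59×10⁷) = 75.55 dB
N = −174 + 75.55 + 9.21 = −89.24 dBm
SNR = P_sig − N = −50.2 − (−89.24) = 39.04 dB → 39.0 dB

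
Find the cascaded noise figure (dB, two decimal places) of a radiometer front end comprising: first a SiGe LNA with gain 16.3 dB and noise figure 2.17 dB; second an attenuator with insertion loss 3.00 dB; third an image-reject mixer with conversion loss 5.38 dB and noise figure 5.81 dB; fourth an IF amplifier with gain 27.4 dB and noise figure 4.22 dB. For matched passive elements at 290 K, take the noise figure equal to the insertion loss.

Convert to linear (a loss of L dB is a gain of −L dB): F_i = 10^(NF_i/10), G_i = 10^(G_i,dB/10)
  Stage 1: F_1 = 10^(2.17/10) = 1.648, G_1 = 10^(16.3/10) = 42.66
  Stage 2: F_2 = 10^(3.00/10) = 1.995, G_2 = 10^(−3.00/10) = 0.5012
  Stage 3: F_3 = 10^(5.81/10) = 3.811, G_3 = 10^(−5.38/10) = 0.2897
  Stage 4: F_4 = 10^(4.22/10) = 2.642, G_4 = 10^(27.4/10) = 549.5
Friis cascade:
  F = 1.648 + (1.995 − 1)/42.66 + (3.811 − 1)/21.38 + (2.642 − 1)/6.194 = 2.068
NF = 10 log₁₀(2.068) = 3.16 dB

3.16 dB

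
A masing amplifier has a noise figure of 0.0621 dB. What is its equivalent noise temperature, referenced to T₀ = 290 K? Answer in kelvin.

4.18 K

F = 10^(0.0621/10) = 1.0144
T_e = (F − 1)·T₀ = (1.0144 − 1) × 290 = 4.18 K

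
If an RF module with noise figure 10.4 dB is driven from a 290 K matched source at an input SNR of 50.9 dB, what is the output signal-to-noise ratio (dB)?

By definition F = SNR_in/SNR_out, so in dB: SNR_out = SNR_in − NF
SNR_out = 50.9 − 10.4 = 40.5 dB

40.5 dB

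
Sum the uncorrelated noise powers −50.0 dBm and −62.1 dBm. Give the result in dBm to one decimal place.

Convert to linear, add, convert back:
P₁ = 1.00×10⁻⁸ W, P₂ = 6.17×10⁻¹⁰ W
P_tot = 1.06×10⁻⁸ W → 10 log₁₀(P_tot / 10⁻³) = −49.7 dBm

−49.7 dBm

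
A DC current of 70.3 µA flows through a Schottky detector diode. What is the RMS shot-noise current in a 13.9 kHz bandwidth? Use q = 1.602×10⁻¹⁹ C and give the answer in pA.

560 pA

I_n = √(2qI·B)
2qI·B = 2 × 1.602×10⁻¹⁹ × 7.03×10⁻⁵ × 1.39×10⁴ = 3.13×10⁻¹⁹ A²
I_n = √(3.13×10⁻¹⁹) = 5.60×10⁻¹⁰ A = 560 pA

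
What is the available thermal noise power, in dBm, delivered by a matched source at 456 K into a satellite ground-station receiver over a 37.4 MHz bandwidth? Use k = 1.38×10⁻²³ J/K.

P_n = kTB = 1.38×10⁻²³ × 456 × 3.74×10⁷ = 2.35×10⁻¹³ W
In dBm: 10 log₁₀(2.35×10⁻¹³ / 10⁻³) = −96.3 dBm

−96.3 dBm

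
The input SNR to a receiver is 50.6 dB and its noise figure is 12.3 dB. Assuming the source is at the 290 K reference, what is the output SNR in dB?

By definition F = SNR_in/SNR_out, so in dB: SNR_out = SNR_in − NF
SNR_out = 50.6 − 12.3 = 38.3 dB

38.3 dB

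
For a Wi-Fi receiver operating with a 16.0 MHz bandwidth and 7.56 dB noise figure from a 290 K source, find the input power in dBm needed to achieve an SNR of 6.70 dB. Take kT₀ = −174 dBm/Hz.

−87.7 dBm

Sensitivity = −174 + 10 log₁₀(B) + NF + SNR_min
= −174 + 72.04 + 7.56 + 6.70
= −87.70 dBm → −87.7 dBm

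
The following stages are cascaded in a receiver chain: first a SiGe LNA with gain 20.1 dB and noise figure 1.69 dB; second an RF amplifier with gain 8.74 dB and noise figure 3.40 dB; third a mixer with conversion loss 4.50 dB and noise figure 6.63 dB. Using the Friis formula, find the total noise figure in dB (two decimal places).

1.74 dB

Convert to linear (a loss of L dB is a gain of −L dB): F_i = 10^(NF_i/10), G_i = 10^(G_i,dB/10)
  Stage 1: F_1 = 10^(1.69/10) = 1.476, G_1 = 10^(20.1/10) = 102.3
  Stage 2: F_2 = 10^(3.40/10) = 2.188, G_2 = 10^(8.74/10) = 7.482
  Stage 3: F_3 = 10^(6.63/10) = 4.603, G_3 = 10^(−4.50/10) = 0.3548
Friis cascade:
  F = 1.476 + (2.188 − 1)/102.3 + (4.603 − 1)/765.6 = 1.492
NF = 10 log₁₀(1.492) = 1.74 dB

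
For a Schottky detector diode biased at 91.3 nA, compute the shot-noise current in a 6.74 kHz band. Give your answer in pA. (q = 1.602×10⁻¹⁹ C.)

14.0 pA

I_n = √(2qI·B)
2qI·B = 2 × 1.602×10⁻¹⁹ × 9.13×10⁻⁸ × 6.74×10³ = 1.97×10⁻²² A²
I_n = √(1.97×10⁻²²) = 1.40×10⁻¹¹ A = 14.0 pA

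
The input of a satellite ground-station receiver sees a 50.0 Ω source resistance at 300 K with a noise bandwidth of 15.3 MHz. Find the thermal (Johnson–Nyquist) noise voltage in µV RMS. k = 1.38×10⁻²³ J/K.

3.56 µV

V_n = √(4kTRB)
4kTRB = 4 × 1.38×10⁻²³ × 300 × 5.00×10¹ × 1.53×10⁷ = 1.27×10⁻¹¹ V²
V_n = √(1.27×10⁻¹¹) = 3.56×10⁻⁶ V = 3.56 µV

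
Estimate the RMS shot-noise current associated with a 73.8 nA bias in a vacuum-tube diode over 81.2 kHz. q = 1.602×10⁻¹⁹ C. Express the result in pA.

I_n = √(2qI·B)
2qI·B = 2 × 1.602×10⁻¹⁹ × 7.38×10⁻⁸ × 8.12×10⁴ = 1.92×10⁻²¹ A²
I_n = √(1.92×10⁻²¹) = 4.38×10⁻¹¹ A = 43.8 pA

43.8 pA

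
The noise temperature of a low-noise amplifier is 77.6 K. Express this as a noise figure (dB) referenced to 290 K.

F = 1 + T_e/T₀ = 1 + 77.6/290 = 1.26759
NF = 10 log₁₀(1.26759) = 1.03 dB

1.03 dB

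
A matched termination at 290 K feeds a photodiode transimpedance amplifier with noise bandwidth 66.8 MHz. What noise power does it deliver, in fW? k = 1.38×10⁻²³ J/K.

267 fW

P_n = kTB = 1.38×10⁻²³ × 290 × 6.68×10⁷ = 2.67×10⁻¹³ W = 267 fW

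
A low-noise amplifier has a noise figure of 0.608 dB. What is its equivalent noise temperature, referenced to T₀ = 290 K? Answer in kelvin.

F = 10^(0.608/10) = 1.15027
T_e = (F − 1)·T₀ = (1.15027 − 1) × 290 = 43.6 K

43.6 K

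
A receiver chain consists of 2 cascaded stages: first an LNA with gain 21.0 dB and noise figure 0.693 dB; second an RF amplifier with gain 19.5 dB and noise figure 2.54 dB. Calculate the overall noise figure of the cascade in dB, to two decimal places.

0.72 dB

Convert to linear (a loss of L dB is a gain of −L dB): F_i = 10^(NF_i/10), G_i = 10^(G_i,dB/10)
  Stage 1: F_1 = 10^(0.693/10) = 1.173, G_1 = 10^(21.0/10) = 125.9
  Stage 2: F_2 = 10^(2.54/10) = 1.795, G_2 = 10^(19.5/10) = 89.13
Friis cascade:
  F = 1.173 + (1.795 − 1)/125.9 = 1.179
NF = 10 log₁₀(1.179) = 0.72 dB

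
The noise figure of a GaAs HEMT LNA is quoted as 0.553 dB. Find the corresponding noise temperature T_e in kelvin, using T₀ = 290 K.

39.4 K

F = 10^(0.553/10) = 1.1358
T_e = (F − 1)·T₀ = (1.1358 − 1) × 290 = 39.4 K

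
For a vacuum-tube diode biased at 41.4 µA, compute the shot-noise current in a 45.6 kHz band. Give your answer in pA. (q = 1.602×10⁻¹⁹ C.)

778 pA

I_n = √(2qI·B)
2qI·B = 2 × 1.602×10⁻¹⁹ × 4.14×10⁻⁵ × 4.56×10⁴ = 6.05×10⁻¹⁹ A²
I_n = √(6.05×10⁻¹⁹) = 7.78×10⁻¹⁰ A = 778 pA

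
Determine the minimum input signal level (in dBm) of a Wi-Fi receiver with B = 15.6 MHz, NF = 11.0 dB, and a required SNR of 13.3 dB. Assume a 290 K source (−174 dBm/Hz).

−77.8 dBm

Sensitivity = −174 + 10 log₁₀(B) + NF + SNR_min
= −174 + 71.93 + 11.0 + 13.3
= −77.77 dBm → −77.8 dBm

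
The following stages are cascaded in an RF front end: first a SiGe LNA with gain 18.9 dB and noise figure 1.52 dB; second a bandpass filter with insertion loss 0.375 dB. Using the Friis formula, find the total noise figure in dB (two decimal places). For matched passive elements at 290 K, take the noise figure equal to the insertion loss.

Convert to linear (a loss of L dB is a gain of −L dB): F_i = 10^(NF_i/10), G_i = 10^(G_i,dB/10)
  Stage 1: F_1 = 10^(1.52/10) = 1.419, G_1 = 10^(18.9/10) = 77.62
  Stage 2: F_2 = 10^(0.375/10) = 1.090, G_2 = 10^(−0.375/10) = 0.9173
Friis cascade:
  F = 1.419 + (1.090 − 1)/77.62 = 1.420
NF = 10 log₁₀(1.420) = 1.52 dB

1.52 dB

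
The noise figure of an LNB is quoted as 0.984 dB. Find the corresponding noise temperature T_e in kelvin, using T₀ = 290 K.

73.7 K

F = 10^(0.984/10) = 1.2543
T_e = (F − 1)·T₀ = (1.2543 − 1) × 290 = 73.7 K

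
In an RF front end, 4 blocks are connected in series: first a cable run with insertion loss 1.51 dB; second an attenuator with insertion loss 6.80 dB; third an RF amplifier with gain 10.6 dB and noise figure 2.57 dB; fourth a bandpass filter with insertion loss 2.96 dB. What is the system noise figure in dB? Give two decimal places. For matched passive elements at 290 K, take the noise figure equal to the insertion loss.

11.08 dB

Convert to linear (a loss of L dB is a gain of −L dB): F_i = 10^(NF_i/10), G_i = 10^(G_i,dB/10)
  Stage 1: F_1 = 10^(1.51/10) = 1.416, G_1 = 10^(−1.51/10) = 0.7063
  Stage 2: F_2 = 10^(6.80/10) = 4.786, G_2 = 10^(−6.80/10) = 0.2089
  Stage 3: F_3 = 10^(2.57/10) = 1.807, G_3 = 10^(10.6/10) = 11.48
  Stage 4: F_4 = 10^(2.96/10) = 1.977, G_4 = 10^(−2.96/10) = 0.5058
Friis cascade:
  F = 1.416 + (4.786 − 1)/0.7063 + (1.807 − 1)/0.1476 + (1.977 − 1)/1.694 = 12.82
NF = 10 log₁₀(12.82) = 11.08 dB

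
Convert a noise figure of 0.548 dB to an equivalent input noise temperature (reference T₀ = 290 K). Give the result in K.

39.0 K

F = 10^(0.548/10) = 1.13449
T_e = (F − 1)·T₀ = (1.13449 − 1) × 290 = 39.0 K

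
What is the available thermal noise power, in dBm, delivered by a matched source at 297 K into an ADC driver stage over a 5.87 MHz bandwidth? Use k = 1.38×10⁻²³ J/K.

−106.2 dBm

P_n = kTB = 1.38×10⁻²³ × 297 × 5.87×10⁶ = 2.41×10⁻¹⁴ W
In dBm: 10 log₁₀(2.41×10⁻¹⁴ / 10⁻³) = −106.2 dBm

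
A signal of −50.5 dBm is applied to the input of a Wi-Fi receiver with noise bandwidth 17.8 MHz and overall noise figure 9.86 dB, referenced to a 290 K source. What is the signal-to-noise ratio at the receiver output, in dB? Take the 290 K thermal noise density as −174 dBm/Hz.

41.1 dB

Noise floor: N = −174 + 10 log₁₀(B) + NF
10 log₁₀(1.78×10⁷) = 72.5 dB
N = −174 + 72.5 + 9.86 = −91.64 dBm
SNR = P_sig − N = −50.5 − (−91.64) = 41.14 dB → 41.1 dB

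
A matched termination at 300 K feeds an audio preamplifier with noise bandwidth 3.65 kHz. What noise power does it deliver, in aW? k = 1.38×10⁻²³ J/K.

15.1 aW

P_n = kTB = 1.38×10⁻²³ × 300 × 3.65×10³ = 1.51×10⁻¹⁷ W = 15.1 aW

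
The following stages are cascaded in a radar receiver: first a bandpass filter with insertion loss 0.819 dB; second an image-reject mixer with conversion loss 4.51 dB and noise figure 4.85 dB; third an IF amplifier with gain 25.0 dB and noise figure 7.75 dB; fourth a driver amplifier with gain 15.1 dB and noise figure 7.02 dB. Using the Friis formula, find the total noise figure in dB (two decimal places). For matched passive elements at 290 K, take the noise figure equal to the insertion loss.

13.15 dB

Convert to linear (a loss of L dB is a gain of −L dB): F_i = 10^(NF_i/10), G_i = 10^(G_i,dB/10)
  Stage 1: F_1 = 10^(0.819/10) = 1.208, G_1 = 10^(−0.819/10) = 0.8281
  Stage 2: F_2 = 10^(4.85/10) = 3.055, G_2 = 10^(−4.51/10) = 0.3540
  Stage 3: F_3 = 10^(7.75/10) = 5.957, G_3 = 10^(25.0/10) = 316.2
  Stage 4: F_4 = 10^(7.02/10) = 5.035, G_4 = 10^(15.1/10) = 32.36
Friis cascade:
  F = 1.208 + (3.055 − 1)/0.8281 + (5.957 − 1)/0.2932 + (5.035 − 1)/92.70 = 20.64
NF = 10 log₁₀(20.64) = 13.15 dB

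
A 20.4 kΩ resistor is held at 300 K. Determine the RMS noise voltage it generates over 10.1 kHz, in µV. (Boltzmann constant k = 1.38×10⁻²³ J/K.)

V_n = √(4kTRB)
4kTRB = 4 × 1.38×10⁻²³ × 300 × 2.04×10⁴ × 1.01×10⁴ = 3.41×10⁻¹² V²
V_n = √(3.41×10⁻¹²) = 1.85×10⁻⁶ V = 1.85 µV

1.85 µV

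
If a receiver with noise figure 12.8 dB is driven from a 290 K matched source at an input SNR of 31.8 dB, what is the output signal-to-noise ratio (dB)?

19.0 dB

By definition F = SNR_in/SNR_out, so in dB: SNR_out = SNR_in − NF
SNR_out = 31.8 − 12.8 = 19.0 dB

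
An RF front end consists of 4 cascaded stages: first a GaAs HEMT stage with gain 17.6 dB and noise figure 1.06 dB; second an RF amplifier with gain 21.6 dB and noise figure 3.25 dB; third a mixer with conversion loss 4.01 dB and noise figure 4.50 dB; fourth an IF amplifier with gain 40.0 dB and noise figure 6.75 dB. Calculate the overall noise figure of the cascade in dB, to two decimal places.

Convert to linear (a loss of L dB is a gain of −L dB): F_i = 10^(NF_i/10), G_i = 10^(G_i,dB/10)
  Stage 1: F_1 = 10^(1.06/10) = 1.276, G_1 = 10^(17.6/10) = 57.54
  Stage 2: F_2 = 10^(3.25/10) = 2.113, G_2 = 10^(21.6/10) = 144.5
  Stage 3: F_3 = 10^(4.50/10) = 2.818, G_3 = 10^(−4.01/10) = 0.3972
  Stage 4: F_4 = 10^(6.75/10) = 4.732, G_4 = 10^(40.0/10) = 1.000×10⁴
Friis cascade:
  F = 1.276 + (2.113 − 1)/57.54 + (2.818 − 1)/8318 + (4.732 − 1)/3304 = 1.297
NF = 10 log₁₀(1.297) = 1.13 dB

1.13 dB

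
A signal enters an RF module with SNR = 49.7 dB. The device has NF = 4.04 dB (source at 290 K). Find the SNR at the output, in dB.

45.66 dB

By definition F = SNR_in/SNR_out, so in dB: SNR_out = SNR_in − NF
SNR_out = 49.7 − 4.04 = 45.66 dB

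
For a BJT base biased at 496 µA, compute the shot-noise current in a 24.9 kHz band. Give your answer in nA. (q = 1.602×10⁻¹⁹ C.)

I_n = √(2qI·B)
2qI·B = 2 × 1.602×10⁻¹⁹ × 4.96×10⁻⁴ × 2.49×10⁴ = 3.96×10⁻¹⁸ A²
I_n = √(3.96×10⁻¹⁸) = 1.99×10⁻⁹ A = 1.99 nA

1.99 nA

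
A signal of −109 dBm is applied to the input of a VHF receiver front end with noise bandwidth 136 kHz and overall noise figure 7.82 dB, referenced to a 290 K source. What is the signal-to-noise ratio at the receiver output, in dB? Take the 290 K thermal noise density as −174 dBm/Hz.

Noise floor: N = −174 + 10 log₁₀(B) + NF
10 log₁₀(1.36×10⁵) = 51.34 dB
N = −174 + 51.34 + 7.82 = −114.84 dBm
SNR = P_sig − N = −109 − (−114.84) = 5.84 dB → 5.8 dB

5.8 dB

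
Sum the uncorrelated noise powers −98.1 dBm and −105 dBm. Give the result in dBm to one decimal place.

−97.3 dBm

Convert to linear, add, convert back:
P₁ = 1.55×10⁻¹³ W, P₂ = 3.16×10⁻¹⁴ W
P_tot = 1.87×10⁻¹³ W → 10 log₁₀(P_tot / 10⁻³) = −97.3 dBm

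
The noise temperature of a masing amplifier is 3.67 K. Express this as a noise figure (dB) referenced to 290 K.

F = 1 + T_e/T₀ = 1 + 3.67/290 = 1.01266
NF = 10 log₁₀(1.01266) = 0.055 dB

0.055 dB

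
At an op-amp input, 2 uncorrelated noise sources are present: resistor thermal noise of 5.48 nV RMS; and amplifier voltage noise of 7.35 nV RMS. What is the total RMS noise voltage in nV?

9.17 nV

Uncorrelated sources add in power (mean-square): V_tot = √(ΣV_i²)
V_tot = √[(5.48×10⁻⁹)² + (7.35×10⁻⁹)²] = 9.17×10⁻⁹ V = 9.17 nV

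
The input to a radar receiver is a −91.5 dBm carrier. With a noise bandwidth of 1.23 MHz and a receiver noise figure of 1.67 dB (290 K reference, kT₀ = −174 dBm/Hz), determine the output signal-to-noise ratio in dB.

Noise floor: N = −174 + 10 log₁₀(B) + NF
10 log₁₀(1.23×10⁶) = 60.9 dB
N = −174 + 60.9 + 1.67 = −111.43 dBm
SNR = P_sig − N = −91.5 − (−111.43) = 19.93 dB → 19.9 dB

19.9 dB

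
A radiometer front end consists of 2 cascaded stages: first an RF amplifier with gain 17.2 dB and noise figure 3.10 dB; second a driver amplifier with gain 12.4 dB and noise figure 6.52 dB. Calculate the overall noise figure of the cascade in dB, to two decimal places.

3.24 dB

Convert to linear (a loss of L dB is a gain of −L dB): F_i = 10^(NF_i/10), G_i = 10^(G_i,dB/10)
  Stage 1: F_1 = 10^(3.10/10) = 2.042, G_1 = 10^(17.2/10) = 52.48
  Stage 2: F_2 = 10^(6.52/10) = 4.487, G_2 = 10^(12.4/10) = 17.38
Friis cascade:
  F = 2.042 + (4.487 − 1)/52.48 = 2.108
NF = 10 log₁₀(2.108) = 3.24 dB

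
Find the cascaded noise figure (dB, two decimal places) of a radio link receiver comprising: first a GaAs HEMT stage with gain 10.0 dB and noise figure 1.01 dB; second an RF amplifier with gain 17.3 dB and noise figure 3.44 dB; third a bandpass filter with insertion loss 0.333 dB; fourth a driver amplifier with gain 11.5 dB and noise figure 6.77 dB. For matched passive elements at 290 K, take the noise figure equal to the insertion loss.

Convert to linear (a loss of L dB is a gain of −L dB): F_i = 10^(NF_i/10), G_i = 10^(G_i,dB/10)
  Stage 1: F_1 = 10^(1.01/10) = 1.262, G_1 = 10^(10.0/10) = 10.00
  Stage 2: F_2 = 10^(3.44/10) = 2.208, G_2 = 10^(17.3/10) = 53.70
  Stage 3: F_3 = 10^(0.333/10) = 1.080, G_3 = 10^(−0.333/10) = 0.9262
  Stage 4: F_4 = 10^(6.77/10) = 4.753, G_4 = 10^(11.5/10) = 14.13
Friis cascade:
  F = 1.262 + (2.208 − 1)/10.00 + (1.080 − 1)/537.0 + (4.753 − 1)/497.4 = 1.390
NF = 10 log₁₀(1.390) = 1.43 dB

1.43 dB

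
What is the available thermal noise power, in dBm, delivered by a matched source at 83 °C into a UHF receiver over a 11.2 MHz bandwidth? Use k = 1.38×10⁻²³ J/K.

−102.6 dBm

T = 83 °C + 273.15 = 356.15 K
P_n = kTB = 1.38×10⁻²³ × 356.15 × 1.12×10⁷ = 5.50×10⁻¹⁴ W
In dBm: 10 log₁₀(5.50×10⁻¹⁴ / 10⁻³) = −102.6 dBm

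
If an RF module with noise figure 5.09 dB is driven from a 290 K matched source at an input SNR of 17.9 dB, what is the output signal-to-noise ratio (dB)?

By definition F = SNR_in/SNR_out, so in dB: SNR_out = SNR_in − NF
SNR_out = 17.9 − 5.09 = 12.81 dB

12.81 dB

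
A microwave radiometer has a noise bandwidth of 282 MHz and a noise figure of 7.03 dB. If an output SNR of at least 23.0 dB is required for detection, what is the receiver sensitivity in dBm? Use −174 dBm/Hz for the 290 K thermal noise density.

Sensitivity = −174 + 10 log₁₀(B) + NF + SNR_min
= −174 + 84.5 + 7.03 + 23.0
= −59.47 dBm → −59.5 dBm

−59.5 dBm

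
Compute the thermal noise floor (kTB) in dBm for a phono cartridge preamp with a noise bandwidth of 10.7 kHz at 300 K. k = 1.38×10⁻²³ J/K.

P_n = kTB = 1.38×10⁻²³ × 300 × 1.07×10⁴ = 4.43×10⁻¹⁷ W
In dBm: 10 log₁₀(4.43×10⁻¹⁷ / 10⁻³) = −133.5 dBm

−133.5 dBm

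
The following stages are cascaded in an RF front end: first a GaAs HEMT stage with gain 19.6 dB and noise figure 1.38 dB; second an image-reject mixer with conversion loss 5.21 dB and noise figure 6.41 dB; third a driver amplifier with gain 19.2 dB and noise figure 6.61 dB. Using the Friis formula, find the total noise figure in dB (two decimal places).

1.88 dB

Convert to linear (a loss of L dB is a gain of −L dB): F_i = 10^(NF_i/10), G_i = 10^(G_i,dB/10)
  Stage 1: F_1 = 10^(1.38/10) = 1.374, G_1 = 10^(19.6/10) = 91.20
  Stage 2: F_2 = 10^(6.41/10) = 4.375, G_2 = 10^(−5.21/10) = 0.3013
  Stage 3: F_3 = 10^(6.61/10) = 4.581, G_3 = 10^(19.2/10) = 83.18
Friis cascade:
  F = 1.374 + (4.375 − 1)/91.20 + (4.581 − 1)/27.48 = 1.541
NF = 10 log₁₀(1.541) = 1.88 dB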